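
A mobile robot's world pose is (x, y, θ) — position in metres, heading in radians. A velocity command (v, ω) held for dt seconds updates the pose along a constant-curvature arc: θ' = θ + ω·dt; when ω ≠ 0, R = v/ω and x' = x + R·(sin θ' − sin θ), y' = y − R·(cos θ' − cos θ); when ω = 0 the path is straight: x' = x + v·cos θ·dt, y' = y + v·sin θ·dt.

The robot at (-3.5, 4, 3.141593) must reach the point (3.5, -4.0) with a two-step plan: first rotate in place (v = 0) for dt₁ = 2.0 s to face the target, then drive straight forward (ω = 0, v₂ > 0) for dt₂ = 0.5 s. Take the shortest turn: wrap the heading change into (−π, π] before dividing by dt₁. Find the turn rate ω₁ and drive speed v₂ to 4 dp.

ω₁ = 1.1448, v₂ = 21.2603

heading to target = atan2(-4−4, 3.5−-3.5) = -0.8520
Δθ = wrap(-0.8520 − 3.1416) = 2.2896; ω₁ = Δθ/dt₁ = 1.1448
distance = √((3.5−-3.5)² + (-4−4)²) = 10.6301; v₂ = distance/dt₂ = 21.2603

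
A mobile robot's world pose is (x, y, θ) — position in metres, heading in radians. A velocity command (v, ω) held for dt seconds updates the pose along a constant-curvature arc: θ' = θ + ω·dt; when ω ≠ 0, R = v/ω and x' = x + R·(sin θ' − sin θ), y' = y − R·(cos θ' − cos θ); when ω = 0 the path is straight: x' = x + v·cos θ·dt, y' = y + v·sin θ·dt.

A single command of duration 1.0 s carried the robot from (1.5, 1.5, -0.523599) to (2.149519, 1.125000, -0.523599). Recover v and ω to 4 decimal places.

v = 0.7500, ω = 0.0000

Δθ = -0.523599 − -0.523599 = 0.000000
ω = Δθ/dt = 0.000000/1.0 = 0.0000
ω = 0 → v = (Δx·cos θ + Δy·sin θ)/dt = 0.7500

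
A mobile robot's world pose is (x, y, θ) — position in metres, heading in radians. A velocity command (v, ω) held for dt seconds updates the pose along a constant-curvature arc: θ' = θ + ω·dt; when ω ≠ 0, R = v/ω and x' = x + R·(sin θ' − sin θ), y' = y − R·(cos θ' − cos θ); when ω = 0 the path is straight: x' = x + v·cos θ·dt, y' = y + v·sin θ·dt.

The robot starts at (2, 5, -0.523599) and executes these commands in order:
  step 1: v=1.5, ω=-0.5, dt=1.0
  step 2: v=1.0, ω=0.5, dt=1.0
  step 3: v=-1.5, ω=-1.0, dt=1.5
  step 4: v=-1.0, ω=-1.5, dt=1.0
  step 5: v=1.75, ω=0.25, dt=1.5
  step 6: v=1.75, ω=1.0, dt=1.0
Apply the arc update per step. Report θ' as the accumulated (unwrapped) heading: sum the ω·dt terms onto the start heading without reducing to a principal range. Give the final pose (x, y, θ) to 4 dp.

(-0.0195, 5.2638, -2.1486)

step 1: θ'=-1.0236 (R=-3.0000) → pose (3.0620, 3.9628, -1.0236)
step 2: θ'=-0.5236 (R=2.0000) → pose (3.7699, 3.2714, -0.5236)
step 3: θ'=-2.0236 (R=1.5000) → pose (3.1711, 5.2266, -2.0236)
step 4: θ'=-3.5236 (R=0.6667) → pose (4.0191, 5.5536, -3.5236)
step 5: θ'=-3.1486 (R=7.0000) → pose (1.4587, 6.0580, -3.1486)
step 6: θ'=-2.1486 (R=1.7500) → pose (-0.0195, 5.2638, -2.1486)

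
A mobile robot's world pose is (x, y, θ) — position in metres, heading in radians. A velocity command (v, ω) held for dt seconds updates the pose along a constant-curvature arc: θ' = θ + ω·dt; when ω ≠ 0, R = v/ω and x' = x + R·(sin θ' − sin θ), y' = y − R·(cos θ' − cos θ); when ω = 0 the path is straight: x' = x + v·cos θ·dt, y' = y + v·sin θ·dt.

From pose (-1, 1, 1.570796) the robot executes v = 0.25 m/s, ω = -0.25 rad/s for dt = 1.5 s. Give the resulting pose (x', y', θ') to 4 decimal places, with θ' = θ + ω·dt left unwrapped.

(-0.9305, 1.3663, 1.1958)

θ' = 1.5708 + -0.25·1.5 = 1.1958
R = v/ω = 0.25/-0.25 = -1.0000
x' = -1 + -1.0000·(sin 1.1958 − sin 1.5708) = -0.9305
y' = 1 − -1.0000·(cos 1.1958 − cos 1.5708) = 1.3663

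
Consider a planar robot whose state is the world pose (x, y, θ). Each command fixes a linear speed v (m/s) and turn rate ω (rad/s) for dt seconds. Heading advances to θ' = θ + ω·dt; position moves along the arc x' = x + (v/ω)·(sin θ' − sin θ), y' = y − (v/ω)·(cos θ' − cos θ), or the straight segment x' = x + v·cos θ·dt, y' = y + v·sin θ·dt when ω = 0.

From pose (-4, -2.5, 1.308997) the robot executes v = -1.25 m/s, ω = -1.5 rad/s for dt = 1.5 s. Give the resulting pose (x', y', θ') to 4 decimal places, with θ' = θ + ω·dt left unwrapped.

(-5.4784, -2.7751, -0.9410)

θ' = 1.3090 + -1.5·1.5 = -0.9410
R = v/ω = -1.25/-1.5 = 0.8333
x' = -4 + 0.8333·(sin -0.9410 − sin 1.3090) = -5.4784
y' = -2.5 − 0.8333·(cos -0.9410 − cos 1.3090) = -2.7751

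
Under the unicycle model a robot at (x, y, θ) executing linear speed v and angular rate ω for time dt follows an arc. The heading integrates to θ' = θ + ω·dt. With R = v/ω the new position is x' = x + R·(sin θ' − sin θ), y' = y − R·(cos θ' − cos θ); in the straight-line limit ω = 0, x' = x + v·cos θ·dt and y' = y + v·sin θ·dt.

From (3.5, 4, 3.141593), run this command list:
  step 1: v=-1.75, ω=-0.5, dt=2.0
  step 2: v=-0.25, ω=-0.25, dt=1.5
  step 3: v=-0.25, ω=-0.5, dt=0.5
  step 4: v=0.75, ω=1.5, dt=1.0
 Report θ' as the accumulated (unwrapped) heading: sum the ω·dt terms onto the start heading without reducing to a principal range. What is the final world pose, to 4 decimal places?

(6.1565, 2.4441, 3.0166)

step 1: θ'=2.1416 (R=3.5000) → pose (6.4451, 2.3911, 2.1416)
step 2: θ'=1.7666 (R=1.0000) → pose (6.5846, 2.0453, 1.7666)
step 3: θ'=1.5166 (R=0.5000) → pose (6.5934, 1.9209, 1.5166)
step 4: θ'=3.0166 (R=0.5000) → pose (6.1565, 2.4441, 3.0166)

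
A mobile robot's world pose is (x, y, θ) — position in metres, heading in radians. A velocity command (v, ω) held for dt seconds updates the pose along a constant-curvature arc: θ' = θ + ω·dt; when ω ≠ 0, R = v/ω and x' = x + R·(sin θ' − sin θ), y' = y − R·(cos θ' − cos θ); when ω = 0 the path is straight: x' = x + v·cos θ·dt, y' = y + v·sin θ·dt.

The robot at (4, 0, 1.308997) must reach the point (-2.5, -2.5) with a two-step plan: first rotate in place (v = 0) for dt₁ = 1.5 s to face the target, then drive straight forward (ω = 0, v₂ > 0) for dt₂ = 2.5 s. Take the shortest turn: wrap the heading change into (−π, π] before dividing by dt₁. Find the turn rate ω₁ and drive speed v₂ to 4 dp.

ω₁ = 1.4665, v₂ = 2.7857

heading to target = atan2(-2.5−0, -2.5−4) = -2.7744
Δθ = wrap(-2.7744 − 1.3090) = 2.1998; ω₁ = Δθ/dt₁ = 1.4665
distance = √((-2.5−4)² + (-2.5−0)²) = 6.9642; v₂ = distance/dt₂ = 2.7857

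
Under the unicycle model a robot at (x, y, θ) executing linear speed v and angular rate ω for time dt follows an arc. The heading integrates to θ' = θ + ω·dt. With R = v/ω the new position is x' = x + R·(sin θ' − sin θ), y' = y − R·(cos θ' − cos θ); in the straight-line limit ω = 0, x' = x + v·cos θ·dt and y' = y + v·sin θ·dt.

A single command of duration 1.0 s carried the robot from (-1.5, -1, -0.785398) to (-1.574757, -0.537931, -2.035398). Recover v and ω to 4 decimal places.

Δθ = -2.035398 − -0.785398 = -1.250000
ω = Δθ/dt = -1.250000/1.0 = -1.2500
R = −Δy/(cos θ' − cos θ) = 0.4000
v = R·ω = 0.4000·-1.2500 = -0.5000

v = -0.5000, ω = -1.2500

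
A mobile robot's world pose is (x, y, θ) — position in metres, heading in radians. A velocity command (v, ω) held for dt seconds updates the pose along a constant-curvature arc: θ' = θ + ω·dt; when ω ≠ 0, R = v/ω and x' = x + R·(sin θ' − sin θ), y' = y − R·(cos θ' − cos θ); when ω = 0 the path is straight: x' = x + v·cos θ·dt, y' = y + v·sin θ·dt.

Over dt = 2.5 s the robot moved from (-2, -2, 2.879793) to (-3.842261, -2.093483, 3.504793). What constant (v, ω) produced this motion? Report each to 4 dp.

v = 0.7500, ω = 0.2500

Δθ = 3.504793 − 2.879793 = 0.625000
ω = Δθ/dt = 0.625000/2.5 = 0.2500
R = Δx/(sin θ' − sin θ) = 3.0000
v = R·ω = 3.0000·0.2500 = 0.7500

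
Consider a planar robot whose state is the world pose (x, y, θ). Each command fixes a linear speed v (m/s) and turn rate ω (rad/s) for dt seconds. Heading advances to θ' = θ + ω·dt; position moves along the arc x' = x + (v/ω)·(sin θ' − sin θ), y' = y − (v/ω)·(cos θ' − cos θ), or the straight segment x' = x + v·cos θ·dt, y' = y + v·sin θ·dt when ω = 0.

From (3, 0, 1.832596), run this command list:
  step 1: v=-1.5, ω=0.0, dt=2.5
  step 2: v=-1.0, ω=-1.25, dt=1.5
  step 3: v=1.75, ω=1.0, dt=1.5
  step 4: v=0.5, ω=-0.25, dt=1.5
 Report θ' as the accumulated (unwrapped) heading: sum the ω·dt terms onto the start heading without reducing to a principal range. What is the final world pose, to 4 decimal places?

step 1: θ'=1.8326 (straight) → pose (3.9706, -3.6222, 1.8326)
step 2: θ'=-0.0424 (R=0.8000) → pose (3.1639, -4.6286, -0.0424)
step 3: θ'=1.4576 (R=1.7500) → pose (4.9769, -3.0778, 1.4576)
step 4: θ'=1.0826 (R=-2.0000) → pose (5.1977, -2.3657, 1.0826)

(5.1977, -2.3657, 1.0826)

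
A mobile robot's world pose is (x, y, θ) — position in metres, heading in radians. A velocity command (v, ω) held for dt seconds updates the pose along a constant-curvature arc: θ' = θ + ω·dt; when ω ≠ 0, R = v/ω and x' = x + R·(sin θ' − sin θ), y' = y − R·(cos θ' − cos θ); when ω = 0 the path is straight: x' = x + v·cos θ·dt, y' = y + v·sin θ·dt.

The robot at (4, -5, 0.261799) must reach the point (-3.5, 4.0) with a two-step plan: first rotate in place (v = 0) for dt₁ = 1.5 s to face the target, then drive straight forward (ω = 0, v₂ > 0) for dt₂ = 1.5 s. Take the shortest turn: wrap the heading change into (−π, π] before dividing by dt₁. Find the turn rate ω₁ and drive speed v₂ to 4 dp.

ω₁ = 1.3358, v₂ = 7.8102

heading to target = atan2(4−-5, -3.5−4) = 2.2655
Δθ = wrap(2.2655 − 0.2618) = 2.0037; ω₁ = Δθ/dt₁ = 1.3358
distance = √((-3.5−4)² + (4−-5)²) = 11.7154; v₂ = distance/dt₂ = 7.8102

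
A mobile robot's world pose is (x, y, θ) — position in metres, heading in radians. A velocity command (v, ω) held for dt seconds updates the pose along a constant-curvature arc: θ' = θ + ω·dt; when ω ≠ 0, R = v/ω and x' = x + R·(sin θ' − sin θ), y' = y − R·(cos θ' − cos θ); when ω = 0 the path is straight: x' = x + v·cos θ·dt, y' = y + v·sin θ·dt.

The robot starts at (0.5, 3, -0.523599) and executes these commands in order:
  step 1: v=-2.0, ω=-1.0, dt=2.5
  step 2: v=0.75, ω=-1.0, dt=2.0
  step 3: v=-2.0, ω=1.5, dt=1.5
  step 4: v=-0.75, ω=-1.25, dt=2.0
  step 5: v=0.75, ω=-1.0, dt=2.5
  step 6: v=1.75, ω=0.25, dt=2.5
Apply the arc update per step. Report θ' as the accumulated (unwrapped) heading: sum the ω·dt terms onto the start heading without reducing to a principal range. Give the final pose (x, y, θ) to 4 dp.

step 1: θ'=-3.0236 (R=2.0000) → pose (1.2646, 6.7181, -3.0236)
step 2: θ'=-5.0236 (R=-0.7500) → pose (0.4623, 7.6926, -5.0236)
step 3: θ'=-2.7736 (R=-1.3333) → pose (2.2112, 6.0402, -2.7736)
step 4: θ'=-5.2736 (R=0.6000) → pose (2.9351, 5.1611, -5.2736)
step 5: θ'=-7.7736 (R=-0.7500) → pose (4.3176, 4.8221, -7.7736)
step 6: θ'=-7.1486 (R=7.0000) → pose (5.9654, 0.8459, -7.1486)

(5.9654, 0.8459, -7.1486)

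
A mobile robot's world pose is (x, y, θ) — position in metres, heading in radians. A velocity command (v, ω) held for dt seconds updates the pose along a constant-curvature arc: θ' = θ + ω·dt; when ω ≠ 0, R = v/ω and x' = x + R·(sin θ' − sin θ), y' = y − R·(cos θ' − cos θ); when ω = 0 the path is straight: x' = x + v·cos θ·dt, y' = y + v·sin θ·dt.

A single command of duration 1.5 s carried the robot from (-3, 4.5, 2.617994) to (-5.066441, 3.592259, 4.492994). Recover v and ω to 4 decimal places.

v = 1.7500, ω = 1.2500

Δθ = 4.492994 − 2.617994 = 1.875000
ω = Δθ/dt = 1.875000/1.5 = 1.2500
R = Δx/(sin θ' − sin θ) = 1.4000
v = R·ω = 1.4000·1.2500 = 1.7500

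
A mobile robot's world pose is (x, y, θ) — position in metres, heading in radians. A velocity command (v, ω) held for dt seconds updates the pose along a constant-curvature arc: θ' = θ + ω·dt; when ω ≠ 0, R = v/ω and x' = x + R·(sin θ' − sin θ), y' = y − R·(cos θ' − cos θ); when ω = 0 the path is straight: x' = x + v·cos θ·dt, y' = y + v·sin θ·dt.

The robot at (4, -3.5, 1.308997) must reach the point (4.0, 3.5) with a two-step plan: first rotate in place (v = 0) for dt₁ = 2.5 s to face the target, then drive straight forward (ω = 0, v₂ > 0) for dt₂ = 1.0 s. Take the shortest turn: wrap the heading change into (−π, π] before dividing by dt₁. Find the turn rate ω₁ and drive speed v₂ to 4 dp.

heading to target = atan2(3.5−-3.5, 4−4) = 1.5708
Δθ = wrap(1.5708 − 1.3090) = 0.2618; ω₁ = Δθ/dt₁ = 0.1047
distance = √((4−4)² + (3.5−-3.5)²) = 7.0000; v₂ = distance/dt₂ = 7.0000

ω₁ = 0.1047, v₂ = 7.0000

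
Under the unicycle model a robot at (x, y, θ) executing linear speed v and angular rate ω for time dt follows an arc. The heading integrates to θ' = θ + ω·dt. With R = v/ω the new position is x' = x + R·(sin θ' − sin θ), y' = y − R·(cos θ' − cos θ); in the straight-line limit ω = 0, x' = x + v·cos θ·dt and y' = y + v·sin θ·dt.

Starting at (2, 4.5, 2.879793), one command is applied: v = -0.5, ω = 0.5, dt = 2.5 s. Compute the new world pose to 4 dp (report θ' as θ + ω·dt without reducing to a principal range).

θ' = 2.8798 + 0.5·2.5 = 4.1298
R = v/ω = -0.5/0.5 = -1.0000
x' = 2 + -1.0000·(sin 4.1298 − sin 2.8798) = 3.0939
y' = 4.5 − -1.0000·(cos 4.1298 − cos 2.8798) = 4.9157

(3.0939, 4.9157, 4.1298)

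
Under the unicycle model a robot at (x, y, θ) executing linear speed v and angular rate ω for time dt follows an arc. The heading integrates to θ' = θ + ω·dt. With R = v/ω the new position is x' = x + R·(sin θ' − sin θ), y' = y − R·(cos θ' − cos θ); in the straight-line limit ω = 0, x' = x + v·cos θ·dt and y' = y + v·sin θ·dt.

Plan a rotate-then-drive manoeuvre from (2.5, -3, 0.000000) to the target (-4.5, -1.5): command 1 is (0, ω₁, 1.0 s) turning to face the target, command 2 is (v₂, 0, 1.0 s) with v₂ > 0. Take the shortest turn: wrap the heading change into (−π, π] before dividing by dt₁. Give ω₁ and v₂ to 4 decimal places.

ω₁ = 2.9305, v₂ = 7.1589

heading to target = atan2(-1.5−-3, -4.5−2.5) = 2.9305
Δθ = wrap(2.9305 − 0.0000) = 2.9305; ω₁ = Δθ/dt₁ = 2.9305
distance = √((-4.5−2.5)² + (-1.5−-3)²) = 7.1589; v₂ = distance/dt₂ = 7.1589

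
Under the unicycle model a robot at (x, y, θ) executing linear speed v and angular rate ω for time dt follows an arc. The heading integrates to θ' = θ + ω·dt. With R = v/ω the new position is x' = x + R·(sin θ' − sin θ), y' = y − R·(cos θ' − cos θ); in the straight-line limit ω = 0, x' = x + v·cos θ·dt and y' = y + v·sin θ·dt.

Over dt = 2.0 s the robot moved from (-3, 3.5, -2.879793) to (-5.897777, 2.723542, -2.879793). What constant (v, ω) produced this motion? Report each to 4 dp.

Δθ = -2.879793 − -2.879793 = 0.000000
ω = Δθ/dt = 0.000000/2.0 = 0.0000
ω = 0 → v = (Δx·cos θ + Δy·sin θ)/dt = 1.5000

v = 1.5000, ω = 0.0000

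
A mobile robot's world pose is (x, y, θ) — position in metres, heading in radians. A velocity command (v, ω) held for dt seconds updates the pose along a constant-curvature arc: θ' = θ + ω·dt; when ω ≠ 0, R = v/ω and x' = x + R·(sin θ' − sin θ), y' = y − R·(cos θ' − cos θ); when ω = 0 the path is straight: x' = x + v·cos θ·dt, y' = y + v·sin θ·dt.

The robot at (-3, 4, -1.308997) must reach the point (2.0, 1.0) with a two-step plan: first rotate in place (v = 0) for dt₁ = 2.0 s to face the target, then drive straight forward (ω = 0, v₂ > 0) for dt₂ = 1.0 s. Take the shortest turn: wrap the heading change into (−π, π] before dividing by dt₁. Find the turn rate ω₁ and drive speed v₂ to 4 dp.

heading to target = atan2(1−4, 2−-3) = -0.5404
Δθ = wrap(-0.5404 − -1.3090) = 0.7686; ω₁ = Δθ/dt₁ = 0.3843
distance = √((2−-3)² + (1−4)²) = 5.8310; v₂ = distance/dt₂ = 5.8310

ω₁ = 0.3843, v₂ = 5.8310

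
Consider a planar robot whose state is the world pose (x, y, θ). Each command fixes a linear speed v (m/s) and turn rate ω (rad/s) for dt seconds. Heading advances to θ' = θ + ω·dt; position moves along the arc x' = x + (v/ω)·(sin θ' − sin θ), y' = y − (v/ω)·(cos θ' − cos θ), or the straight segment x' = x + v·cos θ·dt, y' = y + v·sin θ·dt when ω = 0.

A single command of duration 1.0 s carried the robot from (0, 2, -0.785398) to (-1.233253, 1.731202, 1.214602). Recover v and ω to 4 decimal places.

Δθ = 1.214602 − -0.785398 = 2.000000
ω = Δθ/dt = 2.000000/1.0 = 2.0000
R = Δx/(sin θ' − sin θ) = -0.7500
v = R·ω = -0.7500·2.0000 = -1.5000

v = -1.5000, ω = 2.0000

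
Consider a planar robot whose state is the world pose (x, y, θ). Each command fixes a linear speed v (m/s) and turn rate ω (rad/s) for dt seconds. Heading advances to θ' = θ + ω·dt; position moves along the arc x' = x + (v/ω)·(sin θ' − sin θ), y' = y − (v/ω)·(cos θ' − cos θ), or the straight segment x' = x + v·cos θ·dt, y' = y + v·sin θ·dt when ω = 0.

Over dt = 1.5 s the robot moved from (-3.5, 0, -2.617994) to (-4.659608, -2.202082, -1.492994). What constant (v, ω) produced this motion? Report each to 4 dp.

Δθ = -1.492994 − -2.617994 = 1.125000
ω = Δθ/dt = 1.125000/1.5 = 0.7500
R = −Δy/(cos θ' − cos θ) = 2.3333
v = R·ω = 2.3333·0.7500 = 1.7500

v = 1.7500, ω = 0.7500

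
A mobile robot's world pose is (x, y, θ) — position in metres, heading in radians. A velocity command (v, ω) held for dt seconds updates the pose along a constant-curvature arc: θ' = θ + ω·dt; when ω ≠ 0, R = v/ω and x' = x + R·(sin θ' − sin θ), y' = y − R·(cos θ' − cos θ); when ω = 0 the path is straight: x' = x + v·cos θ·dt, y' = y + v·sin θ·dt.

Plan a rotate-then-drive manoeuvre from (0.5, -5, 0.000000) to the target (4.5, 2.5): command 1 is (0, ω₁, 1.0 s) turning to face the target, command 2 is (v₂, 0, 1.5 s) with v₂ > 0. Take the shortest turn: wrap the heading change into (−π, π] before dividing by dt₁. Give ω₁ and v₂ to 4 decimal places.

ω₁ = 1.0808, v₂ = 5.6667

heading to target = atan2(2.5−-5, 4.5−0.5) = 1.0808
Δθ = wrap(1.0808 − 0.0000) = 1.0808; ω₁ = Δθ/dt₁ = 1.0808
distance = √((4.5−0.5)² + (2.5−-5)²) = 8.5000; v₂ = distance/dt₂ = 5.6667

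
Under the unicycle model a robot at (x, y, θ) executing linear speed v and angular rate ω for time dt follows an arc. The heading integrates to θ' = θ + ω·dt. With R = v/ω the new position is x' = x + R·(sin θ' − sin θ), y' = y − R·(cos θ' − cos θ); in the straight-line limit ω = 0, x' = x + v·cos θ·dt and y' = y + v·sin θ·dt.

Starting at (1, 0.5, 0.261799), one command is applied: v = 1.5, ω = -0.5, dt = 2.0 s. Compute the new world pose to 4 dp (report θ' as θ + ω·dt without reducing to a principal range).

θ' = 0.2618 + -0.5·2.0 = -0.7382
R = v/ω = 1.5/-0.5 = -3.0000
x' = 1 + -3.0000·(sin -0.7382 − sin 0.2618) = 3.7953
y' = 0.5 − -3.0000·(cos -0.7382 − cos 0.2618) = -0.1787

(3.7953, -0.1787, -0.7382)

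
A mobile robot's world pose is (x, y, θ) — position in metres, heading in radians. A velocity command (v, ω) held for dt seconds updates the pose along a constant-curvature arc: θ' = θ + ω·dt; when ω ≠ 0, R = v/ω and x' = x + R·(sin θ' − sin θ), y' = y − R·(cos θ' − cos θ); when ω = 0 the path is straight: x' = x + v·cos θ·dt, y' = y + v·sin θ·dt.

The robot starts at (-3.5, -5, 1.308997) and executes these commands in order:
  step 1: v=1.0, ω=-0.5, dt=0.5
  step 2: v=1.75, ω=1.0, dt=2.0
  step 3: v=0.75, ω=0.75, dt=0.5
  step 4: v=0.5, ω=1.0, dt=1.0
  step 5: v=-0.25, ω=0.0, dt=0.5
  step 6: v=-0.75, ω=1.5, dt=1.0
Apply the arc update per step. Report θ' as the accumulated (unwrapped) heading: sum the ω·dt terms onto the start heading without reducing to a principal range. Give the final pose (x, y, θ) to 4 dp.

(-5.6760, -1.5900, 5.9340)

step 1: θ'=1.0590 (R=-2.0000) → pose (-3.3119, -4.5381, 1.0590)
step 2: θ'=3.0590 (R=1.7500) → pose (-4.6933, -1.9371, 3.0590)
step 3: θ'=3.4340 (R=1.0000) → pose (-5.0640, -1.9761, 3.4340)
step 4: θ'=4.4340 (R=0.5000) → pose (-5.4006, -2.3175, 4.4340)
step 5: θ'=4.4340 (straight) → pose (-5.3663, -2.1973, 4.4340)
step 6: θ'=5.9340 (R=-0.5000) → pose (-5.6760, -1.5900, 5.9340)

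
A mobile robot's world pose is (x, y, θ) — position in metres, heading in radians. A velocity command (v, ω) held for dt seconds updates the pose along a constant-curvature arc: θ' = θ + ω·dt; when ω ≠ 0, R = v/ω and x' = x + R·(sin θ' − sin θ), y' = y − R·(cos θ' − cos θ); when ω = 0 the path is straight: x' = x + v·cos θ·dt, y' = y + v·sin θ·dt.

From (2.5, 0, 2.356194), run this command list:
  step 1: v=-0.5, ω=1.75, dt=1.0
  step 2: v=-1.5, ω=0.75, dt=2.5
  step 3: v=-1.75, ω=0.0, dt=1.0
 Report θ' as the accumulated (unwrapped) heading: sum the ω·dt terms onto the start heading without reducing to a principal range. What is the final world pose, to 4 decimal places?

step 1: θ'=4.1062 (R=-0.2857) → pose (2.9368, 0.0392, 4.1062)
step 2: θ'=5.9812 (R=-2.0000) → pose (1.8880, 3.0882, 5.9812)
step 3: θ'=5.9812 (straight) → pose (0.2172, 3.6087, 5.9812)

(0.2172, 3.6087, 5.9812)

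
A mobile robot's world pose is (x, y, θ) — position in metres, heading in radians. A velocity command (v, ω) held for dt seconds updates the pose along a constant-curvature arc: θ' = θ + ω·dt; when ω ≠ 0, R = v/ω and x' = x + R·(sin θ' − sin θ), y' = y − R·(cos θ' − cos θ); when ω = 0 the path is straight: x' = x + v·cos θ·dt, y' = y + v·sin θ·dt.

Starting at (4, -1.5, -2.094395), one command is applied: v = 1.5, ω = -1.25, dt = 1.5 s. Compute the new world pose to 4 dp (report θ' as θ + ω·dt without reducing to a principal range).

θ' = -2.0944 + -1.25·1.5 = -3.9694
R = v/ω = 1.5/-1.25 = -1.2000
x' = 4 + -1.2000·(sin -3.9694 − sin -2.0944) = 2.0770
y' = -1.5 − -1.2000·(cos -3.9694 − cos -2.0944) = -1.7118

(2.0770, -1.7118, -3.9694)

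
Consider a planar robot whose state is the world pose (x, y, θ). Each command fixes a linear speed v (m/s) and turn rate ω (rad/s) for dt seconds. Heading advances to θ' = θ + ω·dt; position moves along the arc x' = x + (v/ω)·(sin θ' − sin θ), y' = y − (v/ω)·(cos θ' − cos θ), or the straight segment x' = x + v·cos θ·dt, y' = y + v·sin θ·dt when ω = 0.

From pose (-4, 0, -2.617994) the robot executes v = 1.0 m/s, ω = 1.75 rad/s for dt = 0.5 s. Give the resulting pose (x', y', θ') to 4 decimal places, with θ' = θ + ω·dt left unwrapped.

(-4.2773, -0.3970, -1.7430)

θ' = -2.6180 + 1.75·0.5 = -1.7430
R = v/ω = 1.0/1.75 = 0.5714
x' = -4 + 0.5714·(sin -1.7430 − sin -2.6180) = -4.2773
y' = 0 − 0.5714·(cos -1.7430 − cos -2.6180) = -0.3970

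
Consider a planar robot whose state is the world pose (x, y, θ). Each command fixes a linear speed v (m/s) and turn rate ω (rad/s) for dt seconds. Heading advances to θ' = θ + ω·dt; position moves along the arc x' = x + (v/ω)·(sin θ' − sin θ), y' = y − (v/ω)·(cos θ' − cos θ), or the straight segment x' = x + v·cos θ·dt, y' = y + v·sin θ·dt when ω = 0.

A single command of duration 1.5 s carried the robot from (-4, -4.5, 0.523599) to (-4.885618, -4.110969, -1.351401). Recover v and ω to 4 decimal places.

v = -0.7500, ω = -1.2500

Δθ = -1.351401 − 0.523599 = -1.875000
ω = Δθ/dt = -1.875000/1.5 = -1.2500
R = Δx/(sin θ' − sin θ) = 0.6000
v = R·ω = 0.6000·-1.2500 = -0.7500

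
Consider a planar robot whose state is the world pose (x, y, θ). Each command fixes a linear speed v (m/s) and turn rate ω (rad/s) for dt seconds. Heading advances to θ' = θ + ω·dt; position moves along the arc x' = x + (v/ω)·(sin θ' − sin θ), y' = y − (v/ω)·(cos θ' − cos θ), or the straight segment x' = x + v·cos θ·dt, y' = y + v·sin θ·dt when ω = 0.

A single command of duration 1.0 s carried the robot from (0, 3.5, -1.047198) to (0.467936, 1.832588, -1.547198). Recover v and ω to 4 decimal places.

v = 1.7500, ω = -0.5000

Δθ = -1.547198 − -1.047198 = -0.500000
ω = Δθ/dt = -0.500000/1.0 = -0.5000
R = −Δy/(cos θ' − cos θ) = -3.5000
v = R·ω = -3.5000·-0.5000 = 1.7500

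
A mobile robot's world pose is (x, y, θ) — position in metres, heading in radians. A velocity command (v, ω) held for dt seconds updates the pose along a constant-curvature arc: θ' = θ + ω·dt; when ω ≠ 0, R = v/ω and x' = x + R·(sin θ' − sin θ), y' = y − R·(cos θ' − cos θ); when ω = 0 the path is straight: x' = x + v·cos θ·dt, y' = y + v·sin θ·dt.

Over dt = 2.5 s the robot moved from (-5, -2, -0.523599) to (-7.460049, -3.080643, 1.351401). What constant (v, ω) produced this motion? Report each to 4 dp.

v = -1.2500, ω = 0.7500

Δθ = 1.351401 − -0.523599 = 1.875000
ω = Δθ/dt = 1.875000/2.5 = 0.7500
R = Δx/(sin θ' − sin θ) = -1.6667
v = R·ω = -1.6667·0.7500 = -1.2500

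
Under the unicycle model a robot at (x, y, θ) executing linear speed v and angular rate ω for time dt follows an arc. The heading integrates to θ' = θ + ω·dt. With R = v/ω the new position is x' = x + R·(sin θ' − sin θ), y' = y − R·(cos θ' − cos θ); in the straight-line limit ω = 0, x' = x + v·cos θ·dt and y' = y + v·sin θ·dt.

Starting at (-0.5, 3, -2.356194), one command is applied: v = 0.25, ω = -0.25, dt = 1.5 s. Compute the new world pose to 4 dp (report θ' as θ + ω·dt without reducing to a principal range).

θ' = -2.3562 + -0.25·1.5 = -2.7312
R = v/ω = 0.25/-0.25 = -1.0000
x' = -0.5 + -1.0000·(sin -2.7312 − sin -2.3562) = -0.8081
y' = 3 − -1.0000·(cos -2.7312 − cos -2.3562) = 2.7901

(-0.8081, 2.7901, -2.7312)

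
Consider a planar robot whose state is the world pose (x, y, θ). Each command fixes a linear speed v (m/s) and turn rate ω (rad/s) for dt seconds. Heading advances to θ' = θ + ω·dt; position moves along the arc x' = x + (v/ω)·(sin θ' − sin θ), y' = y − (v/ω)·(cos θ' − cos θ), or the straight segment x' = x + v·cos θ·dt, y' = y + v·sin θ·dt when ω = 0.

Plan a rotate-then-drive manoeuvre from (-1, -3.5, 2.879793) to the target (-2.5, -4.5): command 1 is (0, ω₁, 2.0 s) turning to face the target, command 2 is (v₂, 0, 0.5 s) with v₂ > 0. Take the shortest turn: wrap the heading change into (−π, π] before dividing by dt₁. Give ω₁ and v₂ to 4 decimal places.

heading to target = atan2(-4.5−-3.5, -2.5−-1) = -2.5536
Δθ = wrap(-2.5536 − 2.8798) = 0.8498; ω₁ = Δθ/dt₁ = 0.4249
distance = √((-2.5−-1)² + (-4.5−-3.5)²) = 1.8028; v₂ = distance/dt₂ = 3.6056

ω₁ = 0.4249, v₂ = 3.6056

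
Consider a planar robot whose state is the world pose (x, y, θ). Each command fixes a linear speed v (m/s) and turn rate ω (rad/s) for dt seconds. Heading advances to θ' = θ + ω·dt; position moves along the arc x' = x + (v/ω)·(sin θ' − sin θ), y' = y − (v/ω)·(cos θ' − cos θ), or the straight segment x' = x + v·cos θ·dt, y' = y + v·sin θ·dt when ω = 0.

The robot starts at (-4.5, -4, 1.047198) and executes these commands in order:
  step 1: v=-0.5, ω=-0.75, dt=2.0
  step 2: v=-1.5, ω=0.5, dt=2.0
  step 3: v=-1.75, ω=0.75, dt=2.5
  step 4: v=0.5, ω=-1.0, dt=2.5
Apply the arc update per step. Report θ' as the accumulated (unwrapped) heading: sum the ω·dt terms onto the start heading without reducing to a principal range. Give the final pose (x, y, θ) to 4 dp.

(-8.1975, -7.2751, -0.0778)

step 1: θ'=-0.4528 (R=0.6667) → pose (-5.3690, -4.2662, -0.4528)
step 2: θ'=0.5472 (R=-3.0000) → pose (-8.2424, -4.4019, 0.5472)
step 3: θ'=2.4222 (R=-2.3333) → pose (-8.5658, -8.1496, 2.4222)
step 4: θ'=-0.0778 (R=-0.5000) → pose (-8.1975, -7.2751, -0.0778)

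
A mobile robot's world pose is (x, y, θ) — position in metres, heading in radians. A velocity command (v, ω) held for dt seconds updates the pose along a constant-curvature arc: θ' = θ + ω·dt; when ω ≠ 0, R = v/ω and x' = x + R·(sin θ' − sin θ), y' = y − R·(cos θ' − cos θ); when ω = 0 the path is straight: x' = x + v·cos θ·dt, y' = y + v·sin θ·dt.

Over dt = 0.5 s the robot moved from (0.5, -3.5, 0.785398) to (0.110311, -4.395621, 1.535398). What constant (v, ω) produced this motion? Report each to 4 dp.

v = -2.0000, ω = 1.5000

Δθ = 1.535398 − 0.785398 = 0.750000
ω = Δθ/dt = 0.750000/0.5 = 1.5000
R = −Δy/(cos θ' − cos θ) = -1.3333
v = R·ω = -1.3333·1.5000 = -2.0000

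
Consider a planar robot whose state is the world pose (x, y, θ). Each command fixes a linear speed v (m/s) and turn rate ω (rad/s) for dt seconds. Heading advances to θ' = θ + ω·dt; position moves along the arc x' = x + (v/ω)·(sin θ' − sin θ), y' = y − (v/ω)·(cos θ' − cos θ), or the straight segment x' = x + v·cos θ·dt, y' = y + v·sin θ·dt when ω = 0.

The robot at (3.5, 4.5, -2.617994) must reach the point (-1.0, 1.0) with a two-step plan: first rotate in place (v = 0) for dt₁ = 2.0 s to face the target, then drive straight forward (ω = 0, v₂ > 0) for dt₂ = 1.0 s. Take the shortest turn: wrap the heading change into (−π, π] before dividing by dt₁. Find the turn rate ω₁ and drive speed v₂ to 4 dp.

heading to target = atan2(1−4.5, -1−3.5) = -2.4805
Δθ = wrap(-2.4805 − -2.6180) = 0.1374; ω₁ = Δθ/dt₁ = 0.0687
distance = √((-1−3.5)² + (1−4.5)²) = 5.7009; v₂ = distance/dt₂ = 5.7009

ω₁ = 0.0687, v₂ = 5.7009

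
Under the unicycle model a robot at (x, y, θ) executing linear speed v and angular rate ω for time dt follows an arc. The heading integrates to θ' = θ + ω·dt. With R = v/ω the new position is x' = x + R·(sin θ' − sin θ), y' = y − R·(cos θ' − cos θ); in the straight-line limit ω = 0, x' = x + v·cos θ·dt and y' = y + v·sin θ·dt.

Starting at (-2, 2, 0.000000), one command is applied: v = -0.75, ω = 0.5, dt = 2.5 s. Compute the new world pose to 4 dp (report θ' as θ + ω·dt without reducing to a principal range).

(-3.4235, 0.9730, 1.2500)

θ' = 0.0000 + 0.5·2.5 = 1.2500
R = v/ω = -0.75/0.5 = -1.5000
x' = -2 + -1.5000·(sin 1.2500 − sin 0.0000) = -3.4235
y' = 2 − -1.5000·(cos 1.2500 − cos 0.0000) = 0.9730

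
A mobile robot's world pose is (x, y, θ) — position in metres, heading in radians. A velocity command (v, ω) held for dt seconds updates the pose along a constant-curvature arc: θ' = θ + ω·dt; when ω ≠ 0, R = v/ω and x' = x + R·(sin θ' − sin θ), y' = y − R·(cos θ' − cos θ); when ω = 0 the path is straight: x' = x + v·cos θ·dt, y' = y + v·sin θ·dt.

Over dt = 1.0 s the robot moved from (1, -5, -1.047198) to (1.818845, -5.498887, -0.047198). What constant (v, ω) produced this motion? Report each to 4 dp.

v = 1.0000, ω = 1.0000

Δθ = -0.047198 − -1.047198 = 1.000000
ω = Δθ/dt = 1.000000/1.0 = 1.0000
R = Δx/(sin θ' − sin θ) = 1.0000
v = R·ω = 1.0000·1.0000 = 1.0000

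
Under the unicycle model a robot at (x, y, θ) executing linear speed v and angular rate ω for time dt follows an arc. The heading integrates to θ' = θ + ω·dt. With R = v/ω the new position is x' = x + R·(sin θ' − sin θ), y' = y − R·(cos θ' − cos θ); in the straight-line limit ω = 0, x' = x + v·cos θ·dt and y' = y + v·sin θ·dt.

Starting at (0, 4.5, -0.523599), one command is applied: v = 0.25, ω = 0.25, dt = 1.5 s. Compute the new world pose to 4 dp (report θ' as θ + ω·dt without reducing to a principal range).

(0.3519, 4.3770, -0.1486)

θ' = -0.5236 + 0.25·1.5 = -0.1486
R = v/ω = 0.25/0.25 = 1.0000
x' = 0 + 1.0000·(sin -0.1486 − sin -0.5236) = 0.3519
y' = 4.5 − 1.0000·(cos -0.1486 − cos -0.5236) = 4.3770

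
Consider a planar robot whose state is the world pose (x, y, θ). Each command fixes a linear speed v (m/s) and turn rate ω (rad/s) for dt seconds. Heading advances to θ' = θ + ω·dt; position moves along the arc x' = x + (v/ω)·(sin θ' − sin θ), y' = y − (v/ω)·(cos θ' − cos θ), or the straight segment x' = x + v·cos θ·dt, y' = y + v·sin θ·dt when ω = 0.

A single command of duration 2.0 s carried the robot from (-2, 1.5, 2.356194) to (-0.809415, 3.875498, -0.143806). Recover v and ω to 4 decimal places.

v = 1.7500, ω = -1.2500

Δθ = -0.143806 − 2.356194 = -2.500000
ω = Δθ/dt = -2.500000/2.0 = -1.2500
R = −Δy/(cos θ' − cos θ) = -1.4000
v = R·ω = -1.4000·-1.2500 = 1.7500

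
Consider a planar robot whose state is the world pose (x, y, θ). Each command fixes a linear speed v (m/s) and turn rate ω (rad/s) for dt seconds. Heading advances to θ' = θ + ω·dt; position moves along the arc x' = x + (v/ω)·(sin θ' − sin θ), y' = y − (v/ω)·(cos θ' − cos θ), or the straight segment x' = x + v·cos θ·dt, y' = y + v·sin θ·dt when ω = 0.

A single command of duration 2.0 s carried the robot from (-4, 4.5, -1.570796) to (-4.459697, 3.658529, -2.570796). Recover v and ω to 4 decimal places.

Δθ = -2.570796 − -1.570796 = -1.000000
ω = Δθ/dt = -1.000000/2.0 = -0.5000
R = −Δy/(cos θ' − cos θ) = -1.0000
v = R·ω = -1.0000·-0.5000 = 0.5000

v = 0.5000, ω = -0.5000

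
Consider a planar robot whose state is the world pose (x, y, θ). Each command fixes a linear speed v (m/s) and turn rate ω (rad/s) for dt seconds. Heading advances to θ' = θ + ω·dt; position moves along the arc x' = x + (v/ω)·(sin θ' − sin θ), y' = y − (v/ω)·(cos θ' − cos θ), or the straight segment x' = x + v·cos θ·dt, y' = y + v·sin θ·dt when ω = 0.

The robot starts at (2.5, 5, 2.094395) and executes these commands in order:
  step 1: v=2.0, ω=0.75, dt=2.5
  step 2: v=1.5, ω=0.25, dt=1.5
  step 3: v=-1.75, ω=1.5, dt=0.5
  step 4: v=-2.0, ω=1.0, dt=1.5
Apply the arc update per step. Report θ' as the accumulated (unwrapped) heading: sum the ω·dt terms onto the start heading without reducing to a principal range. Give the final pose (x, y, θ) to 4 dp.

(-5.4271, 5.5831, 6.5944)

step 1: θ'=3.9694 (R=2.6667) → pose (-1.7733, 5.4707, 3.9694)
step 2: θ'=4.3444 (R=6.0000) → pose (-2.9529, 3.5701, 4.3444)
step 3: θ'=5.0944 (R=-1.1667) → pose (-2.9589, 4.4248, 5.0944)
step 4: θ'=6.5944 (R=-2.0000) → pose (-5.4271, 5.5831, 6.5944)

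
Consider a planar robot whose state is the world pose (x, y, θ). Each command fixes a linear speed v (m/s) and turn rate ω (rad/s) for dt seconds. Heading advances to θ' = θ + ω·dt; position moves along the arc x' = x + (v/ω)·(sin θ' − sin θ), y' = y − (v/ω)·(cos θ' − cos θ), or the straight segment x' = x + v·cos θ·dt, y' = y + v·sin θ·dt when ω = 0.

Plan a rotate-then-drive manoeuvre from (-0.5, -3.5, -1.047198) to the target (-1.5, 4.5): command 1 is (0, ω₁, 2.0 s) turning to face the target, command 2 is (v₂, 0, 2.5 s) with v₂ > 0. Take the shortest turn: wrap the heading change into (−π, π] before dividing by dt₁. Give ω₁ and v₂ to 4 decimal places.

ω₁ = 1.3712, v₂ = 3.2249

heading to target = atan2(4.5−-3.5, -1.5−-0.5) = 1.6952
Δθ = wrap(1.6952 − -1.0472) = 2.7423; ω₁ = Δθ/dt₁ = 1.3712
distance = √((-1.5−-0.5)² + (4.5−-3.5)²) = 8.0623; v₂ = distance/dt₂ = 3.2249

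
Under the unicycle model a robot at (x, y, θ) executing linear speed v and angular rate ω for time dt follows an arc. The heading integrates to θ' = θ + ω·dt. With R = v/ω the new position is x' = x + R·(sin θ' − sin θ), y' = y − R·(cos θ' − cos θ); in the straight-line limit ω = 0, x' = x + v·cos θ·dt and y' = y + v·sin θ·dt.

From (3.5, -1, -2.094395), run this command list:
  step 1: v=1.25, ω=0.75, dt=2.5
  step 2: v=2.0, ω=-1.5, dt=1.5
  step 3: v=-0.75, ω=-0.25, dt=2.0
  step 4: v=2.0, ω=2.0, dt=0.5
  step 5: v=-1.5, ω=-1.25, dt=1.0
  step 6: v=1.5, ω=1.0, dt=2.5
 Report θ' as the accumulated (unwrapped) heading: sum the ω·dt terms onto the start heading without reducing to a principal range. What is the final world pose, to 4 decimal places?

step 1: θ'=-0.2194 (R=1.6667) → pose (4.5806, -3.4600, -0.2194)
step 2: θ'=-2.4694 (R=-1.3333) → pose (5.1207, -5.8047, -2.4694)
step 3: θ'=-2.9694 (R=3.0000) → pose (6.4748, -5.1964, -2.9694)
step 4: θ'=-1.9694 (R=1.0000) → pose (5.7246, -5.7935, -1.9694)
step 5: θ'=-3.2194 (R=1.2000) → pose (6.9237, -5.0629, -3.2194)
step 6: θ'=-0.7194 (R=1.5000) → pose (5.8188, -7.6867, -0.7194)

(5.8188, -7.6867, -0.7194)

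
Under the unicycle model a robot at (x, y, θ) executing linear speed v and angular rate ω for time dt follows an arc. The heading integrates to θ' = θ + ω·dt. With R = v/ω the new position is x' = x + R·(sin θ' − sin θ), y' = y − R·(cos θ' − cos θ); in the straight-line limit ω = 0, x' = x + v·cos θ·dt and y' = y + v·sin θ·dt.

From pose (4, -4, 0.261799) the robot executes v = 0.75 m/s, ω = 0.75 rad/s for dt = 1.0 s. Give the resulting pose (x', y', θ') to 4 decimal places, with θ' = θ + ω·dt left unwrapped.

(4.5890, -3.5644, 1.0118)

θ' = 0.2618 + 0.75·1.0 = 1.0118
R = v/ω = 0.75/0.75 = 1.0000
x' = 4 + 1.0000·(sin 1.0118 − sin 0.2618) = 4.5890
y' = -4 − 1.0000·(cos 1.0118 − cos 0.2618) = -3.5644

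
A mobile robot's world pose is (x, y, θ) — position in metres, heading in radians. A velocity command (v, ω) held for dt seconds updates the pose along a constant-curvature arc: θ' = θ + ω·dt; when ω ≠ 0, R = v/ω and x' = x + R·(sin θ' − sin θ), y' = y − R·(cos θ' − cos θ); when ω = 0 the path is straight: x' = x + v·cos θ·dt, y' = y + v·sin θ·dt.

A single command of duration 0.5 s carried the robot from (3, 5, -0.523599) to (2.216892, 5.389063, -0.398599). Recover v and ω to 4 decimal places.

v = -1.7500, ω = 0.2500

Δθ = -0.398599 − -0.523599 = 0.125000
ω = Δθ/dt = 0.125000/0.5 = 0.2500
R = Δx/(sin θ' − sin θ) = -7.0000
v = R·ω = -7.0000·0.2500 = -1.7500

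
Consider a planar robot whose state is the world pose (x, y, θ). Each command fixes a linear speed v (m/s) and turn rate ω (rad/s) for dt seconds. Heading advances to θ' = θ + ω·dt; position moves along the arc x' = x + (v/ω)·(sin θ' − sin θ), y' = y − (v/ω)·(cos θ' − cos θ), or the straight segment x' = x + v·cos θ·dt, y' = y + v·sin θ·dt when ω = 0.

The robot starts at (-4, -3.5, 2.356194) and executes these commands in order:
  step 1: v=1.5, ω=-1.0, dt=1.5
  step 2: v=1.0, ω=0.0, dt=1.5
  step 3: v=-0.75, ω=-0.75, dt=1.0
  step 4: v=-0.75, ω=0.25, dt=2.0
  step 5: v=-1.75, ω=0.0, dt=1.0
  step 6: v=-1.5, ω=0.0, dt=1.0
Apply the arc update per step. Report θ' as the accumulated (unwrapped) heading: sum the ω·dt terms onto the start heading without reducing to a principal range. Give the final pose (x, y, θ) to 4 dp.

step 1: θ'=0.8562 (R=-1.5000) → pose (-4.0724, -1.4564, 0.8562)
step 2: θ'=0.8562 (straight) → pose (-3.0894, -0.3233, 0.8562)
step 3: θ'=0.1062 (R=1.0000) → pose (-3.7388, -0.6624, 0.1062)
step 4: θ'=0.6062 (R=-3.0000) → pose (-5.1300, -1.1800, 0.6062)
step 5: θ'=0.6062 (straight) → pose (-6.5682, -2.1771, 0.6062)
step 6: θ'=0.6062 (straight) → pose (-7.8009, -3.0317, 0.6062)

(-7.8009, -3.0317, 0.6062)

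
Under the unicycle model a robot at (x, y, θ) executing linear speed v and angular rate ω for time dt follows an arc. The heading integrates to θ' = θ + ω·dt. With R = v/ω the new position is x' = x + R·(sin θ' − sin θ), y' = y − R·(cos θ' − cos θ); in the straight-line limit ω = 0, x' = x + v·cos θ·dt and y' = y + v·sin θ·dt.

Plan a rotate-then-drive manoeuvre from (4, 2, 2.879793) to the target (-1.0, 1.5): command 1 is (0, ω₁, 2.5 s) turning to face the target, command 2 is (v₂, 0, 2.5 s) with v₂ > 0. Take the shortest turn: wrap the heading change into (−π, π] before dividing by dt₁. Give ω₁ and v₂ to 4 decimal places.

heading to target = atan2(1.5−2, -1−4) = -3.0419
Δθ = wrap(-3.0419 − 2.8798) = 0.3615; ω₁ = Δθ/dt₁ = 0.1446
distance = √((-1−4)² + (1.5−2)²) = 5.0249; v₂ = distance/dt₂ = 2.0100

ω₁ = 0.1446, v₂ = 2.0100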